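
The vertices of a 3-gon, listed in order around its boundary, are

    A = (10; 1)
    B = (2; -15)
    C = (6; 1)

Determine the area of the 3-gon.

32

A→B: (10)(-15) − (2)(1) = -152
B→C: (2)(1) − (6)(-15) = 92
C→A: (6)(1) − (10)(1) = -4
Σ = -64
Area = |Σ|/2 = 32.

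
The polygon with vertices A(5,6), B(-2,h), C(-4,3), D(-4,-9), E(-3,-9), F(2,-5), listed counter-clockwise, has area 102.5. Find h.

Write out the shoelace sum; only the two edges meeting at B involve h:
2·Area = [(5·h − (-2)·6) + ((-2)·3 − (-4)·h)] + 127
       = 9·h + 133 = 205
⇒ h = 8.

8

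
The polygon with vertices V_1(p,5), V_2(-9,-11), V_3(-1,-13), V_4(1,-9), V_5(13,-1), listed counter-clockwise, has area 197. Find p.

-4

Write out the shoelace sum; only the two edges meeting at V_1 involve p:
2·Area = [(13·5 − p·(-1)) + (p·(-11) − (-9)·5)] + 244
       = -10·p + 354 = 394
⇒ p = -4.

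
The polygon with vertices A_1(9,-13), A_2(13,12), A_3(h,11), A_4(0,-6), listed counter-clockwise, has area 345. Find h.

-12

Write out the shoelace sum; only the two edges meeting at A_3 involve h:
2·Area = [(13·11 − h·12) + (h·(-6) − 0·11)] + 331
       = -18·h + 474 = 690
⇒ h = -12.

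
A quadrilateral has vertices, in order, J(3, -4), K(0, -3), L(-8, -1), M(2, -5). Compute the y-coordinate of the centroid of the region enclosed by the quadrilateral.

Apply Gauss's area formula. First the cross-terms c_i = x_i·y_{i+1} − x_{i+1}·y_i:
  -9, -24, 42, 7  ⇒  2A = 16, A = 8.
Then Σ (y_i + y_{i+1})·c_i = -156, so ȳ = -156 / (6·8) = -3.25.

-3.25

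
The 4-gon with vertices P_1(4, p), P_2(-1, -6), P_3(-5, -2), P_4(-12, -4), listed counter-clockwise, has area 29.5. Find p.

-9

Write out the shoelace sum; only the two edges meeting at P_1 involve p:
2·Area = [((-12)·p − 4·(-4)) + (4·(-6) − (-1)·p)] + -32
       = -11·p + -40 = 59
⇒ p = -9.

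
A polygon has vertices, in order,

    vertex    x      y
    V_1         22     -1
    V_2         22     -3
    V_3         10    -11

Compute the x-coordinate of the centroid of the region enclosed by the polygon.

Apply Gauss's area formula. First the cross-terms c_i = x_i·y_{i+1} − x_{i+1}·y_i:
  -44, -212, 232  ⇒  2A = -24, A = -12.
Then Σ (x_i + x_{i+1})·c_i = -1296, so x̄ = -1296 / (6·(-12)) = 18.

18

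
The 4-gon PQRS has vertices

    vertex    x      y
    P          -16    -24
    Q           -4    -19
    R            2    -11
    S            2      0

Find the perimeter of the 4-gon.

64

|PQ| = √((12)² + (5)²) = √169 = 13
|QR| = √((6)² + (8)²) = √100 = 10
|RS| = √((0)² + (11)²) = √121 = 11
|SP| = √((-18)² + (-24)²) = √900 = 30
Perimeter = 13 + 10 + 11 + 30 = 64.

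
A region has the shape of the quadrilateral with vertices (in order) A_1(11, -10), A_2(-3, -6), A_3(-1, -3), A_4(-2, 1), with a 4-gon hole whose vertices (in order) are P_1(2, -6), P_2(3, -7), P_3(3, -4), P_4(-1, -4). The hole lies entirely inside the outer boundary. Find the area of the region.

Outer boundary:
Apply the shoelace formula: 2A = Σ (x_i·y_{i+1} − x_{i+1}·y_i), indices taken mod 4.
A_1→A_2: (11)(-6) − (-3)(-10) = -96
A_2→A_3: (-3)(-3) − (-1)(-6) = 3
A_3→A_4: (-1)(1) − (-2)(-3) = -7
A_4→A_1: (-2)(-10) − (11)(1) = 9
Σ = -91
Area = |Σ|/2 = 45.5.
Hole:
Apply the surveyor's formula: 2A = Σ (x_i·y_{i+1} − x_{i+1}·y_i), indices taken mod 4.
Σ = (4) + (9) + (-16) + (14) = 11
Area = |Σ|/2 = 5.5.
Net area = 45.5 − 5.5 = 40.

40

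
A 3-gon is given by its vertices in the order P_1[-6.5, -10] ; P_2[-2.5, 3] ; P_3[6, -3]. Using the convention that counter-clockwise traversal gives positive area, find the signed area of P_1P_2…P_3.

-67.25

Cross-terms: -44.5, -10.5, -79.5  ⇒  Σ = -134.5
Signed area = Σ/2 = -67.25 (negative ⇒ clockwise traversal).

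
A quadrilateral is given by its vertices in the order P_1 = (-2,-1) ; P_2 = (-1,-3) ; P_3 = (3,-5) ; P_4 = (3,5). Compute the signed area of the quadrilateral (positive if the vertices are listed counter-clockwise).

Apply the shoelace formula: 2A = Σ (x_i·y_{i+1} − x_{i+1}·y_i), indices taken mod 4.
Cross-terms: 5, 14, 30, 7  ⇒  Σ = 56
Signed area = Σ/2 = 28 (positive ⇒ counter-clockwise traversal).

28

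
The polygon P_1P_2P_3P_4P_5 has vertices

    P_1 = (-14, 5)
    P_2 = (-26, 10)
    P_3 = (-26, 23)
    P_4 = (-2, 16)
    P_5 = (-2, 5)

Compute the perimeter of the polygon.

74

|P_1P_2| = √((-12)² + (5)²) = √169 = 13
|P_2P_3| = √((0)² + (13)²) = √169 = 13
|P_3P_4| = √((24)² + (-7)²) = √625 = 25
|P_4P_5| = √((0)² + (-11)²) = √121 = 11
|P_5P_1| = √((-12)² + (0)²) = √144 = 12
Perimeter = 13 + 13 + 25 + 11 + 12 = 74.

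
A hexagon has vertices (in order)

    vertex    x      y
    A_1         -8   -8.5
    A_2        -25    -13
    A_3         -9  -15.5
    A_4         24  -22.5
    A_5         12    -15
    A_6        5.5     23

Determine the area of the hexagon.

A_1→A_2: (-8)(-13) − (-25)(-8.5) = -108.5
A_2→A_3: (-25)(-15.5) − (-9)(-13) = 270.5
A_3→A_4: (-9)(-22.5) − (24)(-15.5) = 574.5
A_4→A_5: (24)(-15) − (12)(-22.5) = -90
A_5→A_6: (12)(23) − (5.5)(-15) = 358.5
A_6→A_1: (5.5)(-8.5) − (-8)(23) = 137.25
Σ = 1142.25
Area = |Σ|/2 = 571.125.

571.125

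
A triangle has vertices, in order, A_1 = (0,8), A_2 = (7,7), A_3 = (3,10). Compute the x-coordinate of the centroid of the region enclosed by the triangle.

10/3

Apply the shoelace formula. First the cross-terms c_i = x_i·y_{i+1} − x_{i+1}·y_i:
  -56, 49, 24  ⇒  2A = 17, A = 8.5.
Then Σ (x_i + x_{i+1})·c_i = 170, so x̄ = 170 / (6·8.5) = 10/3.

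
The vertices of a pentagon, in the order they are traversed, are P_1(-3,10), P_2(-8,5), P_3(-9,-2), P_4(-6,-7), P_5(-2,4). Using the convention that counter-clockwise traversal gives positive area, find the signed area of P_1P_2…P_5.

Apply Gauss's area formula: 2A = Σ (x_i·y_{i+1} − x_{i+1}·y_i), indices taken mod 5.
Σ = (65) + (61) + (51) + (-38) + (-8) = 131
Signed area = Σ/2 = 65.5 (positive ⇒ counter-clockwise traversal).

65.5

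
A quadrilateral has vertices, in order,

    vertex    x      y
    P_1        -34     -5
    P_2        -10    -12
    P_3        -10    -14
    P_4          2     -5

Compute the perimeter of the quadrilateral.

|P_1P_2| = √((24)² + (-7)²) = √625 = 25
|P_2P_3| = √((0)² + (-2)²) = √4 = 2
|P_3P_4| = √((12)² + (9)²) = √225 = 15
|P_4P_1| = √((-36)² + (0)²) = √1296 = 36
Perimeter = 25 + 2 + 15 + 36 = 78.

78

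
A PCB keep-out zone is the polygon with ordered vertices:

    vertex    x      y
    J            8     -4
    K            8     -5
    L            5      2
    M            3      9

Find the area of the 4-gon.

6

Apply the shoelace formula: 2A = Σ (x_i·y_{i+1} − x_{i+1}·y_i), indices taken mod 4.
Σ = (-8) + (41) + (39) + (-84) = -12
Area = |Σ|/2 = 6.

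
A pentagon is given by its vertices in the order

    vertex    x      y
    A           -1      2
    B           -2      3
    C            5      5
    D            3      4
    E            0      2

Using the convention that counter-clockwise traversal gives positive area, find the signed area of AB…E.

Apply the shoelace (surveyor's) formula: 2A = Σ (x_i·y_{i+1} − x_{i+1}·y_i), indices taken mod 5.
Σ = (1) + (-25) + (5) + (6) + (2) = -11
Signed area = Σ/2 = -5.5 (negative ⇒ clockwise traversal).

-5.5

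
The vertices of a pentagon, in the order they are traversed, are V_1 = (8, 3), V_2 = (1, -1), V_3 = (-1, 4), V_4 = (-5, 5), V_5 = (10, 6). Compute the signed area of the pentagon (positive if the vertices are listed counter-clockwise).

-45.5

Σ = (-11) + (3) + (15) + (-80) + (-18) = -91
Signed area = Σ/2 = -45.5 (negative ⇒ clockwise traversal).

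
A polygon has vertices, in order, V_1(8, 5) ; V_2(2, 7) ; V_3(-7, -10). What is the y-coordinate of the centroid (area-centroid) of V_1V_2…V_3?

Apply Gauss's area formula. First the cross-terms c_i = x_i·y_{i+1} − x_{i+1}·y_i:
  46, 29, 45  ⇒  2A = 120, A = 60.
Then Σ (y_i + y_{i+1})·c_i = 240, so ȳ = 240 / (6·60) = 2/3.

2/3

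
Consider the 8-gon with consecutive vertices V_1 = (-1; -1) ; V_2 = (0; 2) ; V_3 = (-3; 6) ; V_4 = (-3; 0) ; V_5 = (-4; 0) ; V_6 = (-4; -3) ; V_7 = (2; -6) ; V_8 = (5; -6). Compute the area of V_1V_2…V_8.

Apply Gauss's area formula: 2A = Σ (x_i·y_{i+1} − x_{i+1}·y_i), indices taken mod 8.
Σ = (-2) + (6) + (18) + (0) + (12) + (30) + (18) + (-11) = 71
Area = |Σ|/2 = 35.5.

35.5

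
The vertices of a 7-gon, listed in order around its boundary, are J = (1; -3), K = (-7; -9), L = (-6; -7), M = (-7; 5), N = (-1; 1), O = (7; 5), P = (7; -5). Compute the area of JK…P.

107

Σ = (-30) + (-5) + (-79) + (-2) + (-12) + (-70) + (-16) = -214
Area = |Σ|/2 = 107.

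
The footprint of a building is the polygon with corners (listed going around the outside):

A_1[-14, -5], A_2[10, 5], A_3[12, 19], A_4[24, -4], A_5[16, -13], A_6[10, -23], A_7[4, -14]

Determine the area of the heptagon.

Apply Gauss's area formula: 2A = Σ (x_i·y_{i+1} − x_{i+1}·y_i), indices taken mod 7.
Σ = (-20) + (130) + (-504) + (-248) + (-238) + (-48) + (-216) = -1144
Area = |Σ|/2 = 572.

572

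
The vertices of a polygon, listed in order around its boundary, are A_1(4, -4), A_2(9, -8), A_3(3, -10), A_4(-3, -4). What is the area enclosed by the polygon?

Apply the shoelace (surveyor's) formula: 2A = Σ (x_i·y_{i+1} − x_{i+1}·y_i), indices taken mod 4.
A_1→A_2: (4)(-8) − (9)(-4) = 4
A_2→A_3: (9)(-10) − (3)(-8) = -66
A_3→A_4: (3)(-4) − (-3)(-10) = -42
A_4→A_1: (-3)(-4) − (4)(-4) = 28
Σ = -76
Area = |Σ|/2 = 38.

38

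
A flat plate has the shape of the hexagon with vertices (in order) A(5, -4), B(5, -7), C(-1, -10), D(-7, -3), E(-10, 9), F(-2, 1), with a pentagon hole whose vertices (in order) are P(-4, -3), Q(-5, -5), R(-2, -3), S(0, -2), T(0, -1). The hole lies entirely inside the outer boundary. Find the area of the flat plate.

105.5

Outer boundary:
Cross-terms: -15, -57, -67, -93, 8, 3  ⇒  Σ = -221
Area = |Σ|/2 = 110.5.
Hole:
Apply the surveyor's formula: 2A = Σ (x_i·y_{i+1} − x_{i+1}·y_i), indices taken mod 5.
Σ = (5) + (5) + (4) + (0) + (-4) = 10
Area = |Σ|/2 = 5.
Net area = 110.5 − 5 = 105.5.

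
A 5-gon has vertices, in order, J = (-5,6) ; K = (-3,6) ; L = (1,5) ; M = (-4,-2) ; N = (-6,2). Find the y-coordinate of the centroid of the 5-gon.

529/183

Apply the surveyor's formula. First the cross-terms c_i = x_i·y_{i+1} − x_{i+1}·y_i:
  -12, -21, 18, -20, -26  ⇒  2A = -61, A = -30.5.
Then Σ (y_i + y_{i+1})·c_i = -529, so ȳ = -529 / (6·(-30.5)) = 529/183.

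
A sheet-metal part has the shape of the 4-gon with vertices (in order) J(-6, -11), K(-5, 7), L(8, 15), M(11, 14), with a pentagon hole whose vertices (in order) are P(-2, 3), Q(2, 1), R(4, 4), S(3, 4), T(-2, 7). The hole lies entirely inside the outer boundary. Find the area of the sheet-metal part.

Outer boundary:
Apply the surveyor's formula: 2A = Σ (x_i·y_{i+1} − x_{i+1}·y_i), indices taken mod 4.
J→K: (-6)(7) − (-5)(-11) = -97
K→L: (-5)(15) − (8)(7) = -131
L→M: (8)(14) − (11)(15) = -53
M→J: (11)(-11) − (-6)(14) = -37
Σ = -318
Area = |Σ|/2 = 159.
Hole:
P→Q: (-2)(1) − (2)(3) = -8
Q→R: (2)(4) − (4)(1) = 4
R→S: (4)(4) − (3)(4) = 4
S→T: (3)(7) − (-2)(4) = 29
T→P: (-2)(3) − (-2)(7) = 8
Σ = 37
Area = |Σ|/2 = 18.5.
Net area = 159 − 18.5 = 140.5.

140.5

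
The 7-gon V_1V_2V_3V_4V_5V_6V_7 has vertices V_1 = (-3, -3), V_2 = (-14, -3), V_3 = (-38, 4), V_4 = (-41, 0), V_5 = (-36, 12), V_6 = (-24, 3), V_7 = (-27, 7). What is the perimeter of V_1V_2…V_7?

|V_1V_2| = √((-11)² + (0)²) = √121 = 11
|V_2V_3| = √((-24)² + (7)²) = √625 = 25
|V_3V_4| = √((-3)² + (-4)²) = √25 = 5
|V_4V_5| = √((5)² + (12)²) = √169 = 13
|V_5V_6| = √((12)² + (-9)²) = √225 = 15
|V_6V_7| = √((-3)² + (4)²) = √25 = 5
|V_7V_1| = √((24)² + (-10)²) = √676 = 26
Perimeter = 11 + 25 + 5 + 13 + 15 + 5 + 26 = 100.

100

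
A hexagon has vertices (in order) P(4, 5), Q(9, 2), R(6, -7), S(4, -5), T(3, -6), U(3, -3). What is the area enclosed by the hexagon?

Cross-terms: -37, -75, -2, -9, 9, 27  ⇒  Σ = -87
Area = |Σ|/2 = 43.5.

43.5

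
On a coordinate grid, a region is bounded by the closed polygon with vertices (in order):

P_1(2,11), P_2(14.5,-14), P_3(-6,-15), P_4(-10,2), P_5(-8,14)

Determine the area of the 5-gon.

445.5

Σ = (-187.5) + (-301.5) + (-162) + (-124) + (-116) = -891
Area = |Σ|/2 = 445.5.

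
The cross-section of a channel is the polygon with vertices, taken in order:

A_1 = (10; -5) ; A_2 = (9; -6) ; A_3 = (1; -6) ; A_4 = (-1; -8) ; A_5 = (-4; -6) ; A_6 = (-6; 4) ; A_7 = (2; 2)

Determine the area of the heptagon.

Cross-terms: -15, -48, -14, -26, -52, -20, -30  ⇒  Σ = -205
Area = |Σ|/2 = 102.5.

102.5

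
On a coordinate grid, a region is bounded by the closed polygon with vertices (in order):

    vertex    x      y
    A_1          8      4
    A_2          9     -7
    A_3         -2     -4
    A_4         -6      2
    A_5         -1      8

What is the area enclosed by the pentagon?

142

Apply the surveyor's formula: 2A = Σ (x_i·y_{i+1} − x_{i+1}·y_i), indices taken mod 5.
Cross-terms: -92, -50, -28, -46, -68  ⇒  Σ = -284
Area = |Σ|/2 = 142.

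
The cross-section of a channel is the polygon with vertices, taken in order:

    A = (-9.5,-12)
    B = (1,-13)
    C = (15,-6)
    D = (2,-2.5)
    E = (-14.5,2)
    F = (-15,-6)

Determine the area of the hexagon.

Apply the surveyor's formula: 2A = Σ (x_i·y_{i+1} − x_{i+1}·y_i), indices taken mod 6.
Σ = (135.5) + (189) + (-25.5) + (-32.25) + (117) + (123) = 506.75
Area = |Σ|/2 = 253.375.

253.375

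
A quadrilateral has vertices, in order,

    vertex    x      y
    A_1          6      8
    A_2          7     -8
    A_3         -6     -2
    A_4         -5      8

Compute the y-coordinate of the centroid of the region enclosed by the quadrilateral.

142/117

Apply the shoelace formula. First the cross-terms c_i = x_i·y_{i+1} − x_{i+1}·y_i:
  -104, -62, -58, -88  ⇒  2A = -312, A = -156.
Then Σ (y_i + y_{i+1})·c_i = -1136, so ȳ = -1136 / (6·(-156)) = 142/117.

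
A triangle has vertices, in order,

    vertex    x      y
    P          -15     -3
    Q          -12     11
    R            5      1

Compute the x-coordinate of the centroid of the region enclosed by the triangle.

-22/3

Apply the shoelace formula. First the cross-terms c_i = x_i·y_{i+1} − x_{i+1}·y_i:
  -201, -67, 0  ⇒  2A = -268, A = -134.
Then Σ (x_i + x_{i+1})·c_i = 5896, so x̄ = 5896 / (6·(-134)) = -22/3.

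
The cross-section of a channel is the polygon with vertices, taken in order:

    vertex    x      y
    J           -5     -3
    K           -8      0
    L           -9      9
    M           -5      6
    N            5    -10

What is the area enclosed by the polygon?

75

J→K: (-5)(0) − (-8)(-3) = -24
K→L: (-8)(9) − (-9)(0) = -72
L→M: (-9)(6) − (-5)(9) = -9
M→N: (-5)(-10) − (5)(6) = 20
N→J: (5)(-3) − (-5)(-10) = -65
Σ = -150
Area = |Σ|/2 = 75.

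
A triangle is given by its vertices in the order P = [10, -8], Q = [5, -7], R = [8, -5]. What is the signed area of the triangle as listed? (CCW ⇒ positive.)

-6.5

Apply Gauss's area formula: 2A = Σ (x_i·y_{i+1} − x_{i+1}·y_i), indices taken mod 3.
P→Q: (10)(-7) − (5)(-8) = -30
Q→R: (5)(-5) − (8)(-7) = 31
R→P: (8)(-8) − (10)(-5) = -14
Σ = -13
Signed area = Σ/2 = -6.5 (negative ⇒ clockwise traversal).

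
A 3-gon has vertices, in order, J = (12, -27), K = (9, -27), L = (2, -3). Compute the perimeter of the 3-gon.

54

|JK| = √((-3)² + (0)²) = √9 = 3
|KL| = √((-7)² + (24)²) = √625 = 25
|LJ| = √((10)² + (-24)²) = √676 = 26
Perimeter = 3 + 25 + 26 = 54.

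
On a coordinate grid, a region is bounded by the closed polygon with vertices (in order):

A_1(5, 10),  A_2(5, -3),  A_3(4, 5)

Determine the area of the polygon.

Apply the shoelace (surveyor's) formula: 2A = Σ (x_i·y_{i+1} − x_{i+1}·y_i), indices taken mod 3.
Cross-terms: -65, 37, 15  ⇒  Σ = -13
Area = |Σ|/2 = 6.5.

6.5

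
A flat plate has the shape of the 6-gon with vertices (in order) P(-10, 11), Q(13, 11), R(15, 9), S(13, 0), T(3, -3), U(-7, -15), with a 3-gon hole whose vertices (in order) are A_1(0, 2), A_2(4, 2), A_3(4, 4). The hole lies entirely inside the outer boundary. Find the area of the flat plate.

Outer boundary:
Cross-terms: -253, -48, -117, -39, -66, -227  ⇒  Σ = -750
Area = |Σ|/2 = 375.
Hole:
A_1→A_2: (0)(2) − (4)(2) = -8
A_2→A_3: (4)(4) − (4)(2) = 8
A_3→A_1: (4)(2) − (0)(4) = 8
Σ = 8
Area = |Σ|/2 = 4.
Net area = 375 − 4 = 371.

371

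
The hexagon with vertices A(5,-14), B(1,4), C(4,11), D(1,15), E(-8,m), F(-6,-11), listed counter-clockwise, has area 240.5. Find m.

8

The doubled signed area Σ (x_i y_{i+1} − x_{i+1} y_i) is linear in m.
With m=0 it equals 425; the coefficient of m is 7 (from the two edges through E).
So 7·m + 425 = 2·240.5 = 481 ⇒ m = 8.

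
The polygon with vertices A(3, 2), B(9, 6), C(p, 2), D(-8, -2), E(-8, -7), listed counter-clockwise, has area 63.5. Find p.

-6

The doubled signed area Σ (x_i y_{i+1} − x_{i+1} y_i) is linear in p.
With p=0 it equals 79; the coefficient of p is -8 (from the two edges through C).
So -8·p + 79 = 2·63.5 = 127 ⇒ p = -6.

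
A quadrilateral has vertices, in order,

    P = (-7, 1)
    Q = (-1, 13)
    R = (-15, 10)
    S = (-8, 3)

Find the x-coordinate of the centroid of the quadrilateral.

Apply the shoelace formula. First the cross-terms c_i = x_i·y_{i+1} − x_{i+1}·y_i:
  -90, 185, 35, 13  ⇒  2A = 143, A = 71.5.
Then Σ (x_i + x_{i+1})·c_i = -3240, so x̄ = -3240 / (6·71.5) = -1080/143.

-1080/143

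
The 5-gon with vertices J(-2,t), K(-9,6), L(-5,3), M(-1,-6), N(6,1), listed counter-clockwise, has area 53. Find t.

3

Write out the shoelace sum; only the two edges meeting at J involve t:
2·Area = [(6·t − (-2)·1) + ((-2)·6 − (-9)·t)] + 71
       = 15·t + 61 = 106
⇒ t = 3.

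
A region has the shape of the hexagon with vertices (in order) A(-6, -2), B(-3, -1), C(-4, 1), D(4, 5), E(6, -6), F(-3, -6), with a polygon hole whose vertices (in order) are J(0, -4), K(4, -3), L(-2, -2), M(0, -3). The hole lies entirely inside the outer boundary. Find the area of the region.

80.5

Outer boundary:
Apply the shoelace formula: 2A = Σ (x_i·y_{i+1} − x_{i+1}·y_i), indices taken mod 6.
A→B: (-6)(-1) − (-3)(-2) = 0
B→C: (-3)(1) − (-4)(-1) = -7
C→D: (-4)(5) − (4)(1) = -24
D→E: (4)(-6) − (6)(5) = -54
E→F: (6)(-6) − (-3)(-6) = -54
F→A: (-3)(-2) − (-6)(-6) = -30
Σ = -169
Area = |Σ|/2 = 84.5.
Hole:
Apply Gauss's area formula: 2A = Σ (x_i·y_{i+1} − x_{i+1}·y_i), indices taken mod 4.
Cross-terms: 16, -14, 6, 0  ⇒  Σ = 8
Area = |Σ|/2 = 4.
Net area = 84.5 − 4 = 80.5.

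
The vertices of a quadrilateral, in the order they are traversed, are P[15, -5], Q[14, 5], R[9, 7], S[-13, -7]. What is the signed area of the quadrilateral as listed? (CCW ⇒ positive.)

Cross-terms: 145, 53, 28, 170  ⇒  Σ = 396
Signed area = Σ/2 = 198 (positive ⇒ counter-clockwise traversal).

198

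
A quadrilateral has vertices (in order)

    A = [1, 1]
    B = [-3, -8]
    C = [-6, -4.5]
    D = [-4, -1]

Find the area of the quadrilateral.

27.25

Apply the surveyor's formula: 2A = Σ (x_i·y_{i+1} − x_{i+1}·y_i), indices taken mod 4.
Cross-terms: -5, -34.5, -12, -3  ⇒  Σ = -54.5
Area = |Σ|/2 = 27.25.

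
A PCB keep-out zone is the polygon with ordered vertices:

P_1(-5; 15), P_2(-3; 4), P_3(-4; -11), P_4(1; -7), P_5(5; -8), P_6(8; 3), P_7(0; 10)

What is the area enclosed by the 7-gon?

Σ = (25) + (49) + (39) + (27) + (79) + (80) + (50) = 349
Area = |Σ|/2 = 174.5.

174.5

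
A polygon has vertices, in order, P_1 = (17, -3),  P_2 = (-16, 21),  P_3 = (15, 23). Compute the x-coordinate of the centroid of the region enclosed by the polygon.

Apply the shoelace (surveyor's) formula. First the cross-terms c_i = x_i·y_{i+1} − x_{i+1}·y_i:
  309, -683, -436  ⇒  2A = -810, A = -405.
Then Σ (x_i + x_{i+1})·c_i = -12960, so x̄ = -12960 / (6·(-405)) = 16/3.

16/3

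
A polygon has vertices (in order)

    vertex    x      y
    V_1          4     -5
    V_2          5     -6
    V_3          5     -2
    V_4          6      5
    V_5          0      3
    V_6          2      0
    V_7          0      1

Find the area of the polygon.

Apply the shoelace formula: 2A = Σ (x_i·y_{i+1} − x_{i+1}·y_i), indices taken mod 7.
V_1→V_2: (4)(-6) − (5)(-5) = 1
V_2→V_3: (5)(-2) − (5)(-6) = 20
V_3→V_4: (5)(5) − (6)(-2) = 37
V_4→V_5: (6)(3) − (0)(5) = 18
V_5→V_6: (0)(0) − (2)(3) = -6
V_6→V_7: (2)(1) − (0)(0) = 2
V_7→V_1: (0)(-5) − (4)(1) = -4
Σ = 68
Area = |Σ|/2 = 34.

34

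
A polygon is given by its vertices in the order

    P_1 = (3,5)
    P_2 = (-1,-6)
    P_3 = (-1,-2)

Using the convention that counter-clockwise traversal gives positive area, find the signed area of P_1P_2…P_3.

-8

Apply Gauss's area formula: 2A = Σ (x_i·y_{i+1} − x_{i+1}·y_i), indices taken mod 3.
Σ = (-13) + (-4) + (1) = -16
Signed area = Σ/2 = -8 (negative ⇒ clockwise traversal).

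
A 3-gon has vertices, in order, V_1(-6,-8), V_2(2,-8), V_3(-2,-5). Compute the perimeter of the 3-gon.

18

|V_1V_2| = √((8)² + (0)²) = √64 = 8
|V_2V_3| = √((-4)² + (3)²) = √25 = 5
|V_3V_1| = √((-4)² + (-3)²) = √25 = 5
Perimeter = 8 + 5 + 5 = 18.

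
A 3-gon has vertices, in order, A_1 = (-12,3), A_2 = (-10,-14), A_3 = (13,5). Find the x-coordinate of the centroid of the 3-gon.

-3

Apply the shoelace (surveyor's) formula. First the cross-terms c_i = x_i·y_{i+1} − x_{i+1}·y_i:
  198, 132, 99  ⇒  2A = 429, A = 214.5.
Then Σ (x_i + x_{i+1})·c_i = -3861, so x̄ = -3861 / (6·214.5) = -3.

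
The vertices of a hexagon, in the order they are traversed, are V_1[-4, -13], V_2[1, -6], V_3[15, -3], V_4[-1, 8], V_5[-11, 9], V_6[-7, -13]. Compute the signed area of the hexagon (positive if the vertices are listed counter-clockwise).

Σ = (37) + (87) + (117) + (79) + (206) + (39) = 565
Signed area = Σ/2 = 282.5 (positive ⇒ counter-clockwise traversal).

282.5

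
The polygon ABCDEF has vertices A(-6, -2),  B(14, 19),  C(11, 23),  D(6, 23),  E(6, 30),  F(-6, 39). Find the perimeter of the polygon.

102

|AB| = √((20)² + (21)²) = √841 = 29
|BC| = √((-3)² + (4)²) = √25 = 5
|CD| = √((-5)² + (0)²) = √25 = 5
|DE| = √((0)² + (7)²) = √49 = 7
|EF| = √((-12)² + (9)²) = √225 = 15
|FA| = √((0)² + (-41)²) = √1681 = 41
Perimeter = 29 + 5 + 5 + 7 + 15 + 41 = 102.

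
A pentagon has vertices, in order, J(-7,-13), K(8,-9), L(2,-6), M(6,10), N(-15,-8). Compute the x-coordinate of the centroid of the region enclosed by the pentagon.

Apply Gauss's area formula. First the cross-terms c_i = x_i·y_{i+1} − x_{i+1}·y_i:
  167, -30, 56, 102, 139  ⇒  2A = 434, A = 217.
Then Σ (x_i + x_{i+1})·c_i = -3661, so x̄ = -3661 / (6·217) = -523/186.

-523/186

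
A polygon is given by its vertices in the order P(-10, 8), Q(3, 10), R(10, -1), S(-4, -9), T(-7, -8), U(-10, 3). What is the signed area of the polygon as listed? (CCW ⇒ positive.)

-251.5

Σ = (-124) + (-103) + (-94) + (-31) + (-101) + (-50) = -503
Signed area = Σ/2 = -251.5 (negative ⇒ clockwise traversal).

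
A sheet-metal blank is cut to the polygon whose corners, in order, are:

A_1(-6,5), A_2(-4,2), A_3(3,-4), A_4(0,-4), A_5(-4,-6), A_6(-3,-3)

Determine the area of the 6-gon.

24.5

Σ = (8) + (10) + (-12) + (-16) + (-6) + (-33) = -49
Area = |Σ|/2 = 24.5.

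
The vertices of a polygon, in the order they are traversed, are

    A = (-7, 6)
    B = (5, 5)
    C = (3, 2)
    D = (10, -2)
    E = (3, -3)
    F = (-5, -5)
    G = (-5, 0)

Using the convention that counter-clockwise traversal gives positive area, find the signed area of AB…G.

-102.5

Apply the shoelace (surveyor's) formula: 2A = Σ (x_i·y_{i+1} − x_{i+1}·y_i), indices taken mod 7.
Cross-terms: -65, -5, -26, -24, -30, -25, -30  ⇒  Σ = -205
Signed area = Σ/2 = -102.5 (negative ⇒ clockwise traversal).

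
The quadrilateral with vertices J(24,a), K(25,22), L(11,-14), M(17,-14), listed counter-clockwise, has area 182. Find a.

Write out the shoelace sum; only the two edges meeting at J involve a:
2·Area = [(17·a − 24·(-14)) + (24·22 − 25·a)] + -508
       = -8·a + 356 = 364
⇒ a = -1.

-1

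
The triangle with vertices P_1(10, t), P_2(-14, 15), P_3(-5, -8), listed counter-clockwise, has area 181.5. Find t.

-6

Write out the shoelace sum; only the two edges meeting at P_1 involve t:
2·Area = [((-5)·t − 10·(-8)) + (10·15 − (-14)·t)] + 187
       = 9·t + 417 = 363
⇒ t = -6.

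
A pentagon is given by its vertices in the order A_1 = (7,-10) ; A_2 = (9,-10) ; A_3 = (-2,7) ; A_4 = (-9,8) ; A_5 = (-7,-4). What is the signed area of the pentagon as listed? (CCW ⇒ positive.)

150

Apply the surveyor's formula: 2A = Σ (x_i·y_{i+1} − x_{i+1}·y_i), indices taken mod 5.
Σ = (20) + (43) + (47) + (92) + (98) = 300
Signed area = Σ/2 = 150 (positive ⇒ counter-clockwise traversal).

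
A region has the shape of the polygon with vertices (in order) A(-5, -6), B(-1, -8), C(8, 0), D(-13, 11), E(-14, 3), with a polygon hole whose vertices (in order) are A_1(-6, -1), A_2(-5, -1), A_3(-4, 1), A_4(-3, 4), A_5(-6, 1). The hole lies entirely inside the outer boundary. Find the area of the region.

194

Outer boundary:
Apply the shoelace formula: 2A = Σ (x_i·y_{i+1} − x_{i+1}·y_i), indices taken mod 5.
Cross-terms: 34, 64, 88, 115, 99  ⇒  Σ = 400
Area = |Σ|/2 = 200.
Hole:
Apply the surveyor's formula: 2A = Σ (x_i·y_{i+1} − x_{i+1}·y_i), indices taken mod 5.
Σ = (1) + (-9) + (-13) + (21) + (12) = 12
Area = |Σ|/2 = 6.
Net area = 200 − 6 = 194.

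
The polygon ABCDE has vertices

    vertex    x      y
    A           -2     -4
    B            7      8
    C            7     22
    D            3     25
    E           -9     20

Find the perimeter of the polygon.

72

|AB| = √((9)² + (12)²) = √225 = 15
|BC| = √((0)² + (14)²) = √196 = 14
|CD| = √((-4)² + (3)²) = √25 = 5
|DE| = √((-12)² + (-5)²) = √169 = 13
|EA| = √((7)² + (-24)²) = √625 = 25
Perimeter = 15 + 14 + 5 + 13 + 25 = 72.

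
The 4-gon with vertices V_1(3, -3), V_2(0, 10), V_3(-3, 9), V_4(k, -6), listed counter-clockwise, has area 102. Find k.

Write out the shoelace sum; only the two edges meeting at V_4 involve k:
2·Area = [((-3)·(-6) − k·9) + (k·(-3) − 3·(-6))] + 60
       = -12·k + 96 = 204
⇒ k = -9.

-9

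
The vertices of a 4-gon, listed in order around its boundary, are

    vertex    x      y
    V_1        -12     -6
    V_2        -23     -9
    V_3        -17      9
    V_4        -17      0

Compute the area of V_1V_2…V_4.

67.5

Apply Gauss's area formula: 2A = Σ (x_i·y_{i+1} − x_{i+1}·y_i), indices taken mod 4.
Σ = (-30) + (-360) + (153) + (102) = -135
Area = |Σ|/2 = 67.5.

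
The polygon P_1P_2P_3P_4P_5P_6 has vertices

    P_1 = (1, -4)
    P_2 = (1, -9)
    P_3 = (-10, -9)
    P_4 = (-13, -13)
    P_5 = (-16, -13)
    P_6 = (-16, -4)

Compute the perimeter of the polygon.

50

|P_1P_2| = √((0)² + (-5)²) = √25 = 5
|P_2P_3| = √((-11)² + (0)²) = √121 = 11
|P_3P_4| = √((-3)² + (-4)²) = √25 = 5
|P_4P_5| = √((-3)² + (0)²) = √9 = 3
|P_5P_6| = √((0)² + (9)²) = √81 = 9
|P_6P_1| = √((17)² + (0)²) = √289 = 17
Perimeter = 5 + 11 + 5 + 3 + 9 + 17 = 50.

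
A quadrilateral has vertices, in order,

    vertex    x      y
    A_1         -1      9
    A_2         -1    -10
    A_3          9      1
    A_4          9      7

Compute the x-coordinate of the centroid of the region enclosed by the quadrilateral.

Apply the surveyor's formula. First the cross-terms c_i = x_i·y_{i+1} − x_{i+1}·y_i:
  19, 89, 54, 88  ⇒  2A = 250, A = 125.
Then Σ (x_i + x_{i+1})·c_i = 2350, so x̄ = 2350 / (6·125) = 47/15.

47/15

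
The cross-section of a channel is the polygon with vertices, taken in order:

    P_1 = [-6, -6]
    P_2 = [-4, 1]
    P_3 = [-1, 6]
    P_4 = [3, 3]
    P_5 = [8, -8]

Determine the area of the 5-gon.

109

Apply the shoelace (surveyor's) formula: 2A = Σ (x_i·y_{i+1} − x_{i+1}·y_i), indices taken mod 5.
P_1→P_2: (-6)(1) − (-4)(-6) = -30
P_2→P_3: (-4)(6) − (-1)(1) = -23
P_3→P_4: (-1)(3) − (3)(6) = -21
P_4→P_5: (3)(-8) − (8)(3) = -48
P_5→P_1: (8)(-6) − (-6)(-8) = -96
Σ = -218
Area = |Σ|/2 = 109.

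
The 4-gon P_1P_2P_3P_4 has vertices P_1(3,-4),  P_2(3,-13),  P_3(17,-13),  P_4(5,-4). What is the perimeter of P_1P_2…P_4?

|P_1P_2| = √((0)² + (-9)²) = √81 = 9
|P_2P_3| = √((14)² + (0)²) = √196 = 14
|P_3P_4| = √((-12)² + (9)²) = √225 = 15
|P_4P_1| = √((-2)² + (0)²) = √4 = 2
Perimeter = 9 + 14 + 15 + 2 = 40.

40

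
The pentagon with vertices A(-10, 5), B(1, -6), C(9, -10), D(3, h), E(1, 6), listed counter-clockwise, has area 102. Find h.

-1

The doubled signed area Σ (x_i y_{i+1} − x_{i+1} y_i) is linear in h.
With h=0 it equals 212; the coefficient of h is 8 (from the two edges through D).
So 8·h + 212 = 2·102 = 204 ⇒ h = -1.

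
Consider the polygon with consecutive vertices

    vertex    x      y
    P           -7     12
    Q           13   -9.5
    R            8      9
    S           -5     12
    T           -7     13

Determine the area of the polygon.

135.25

Apply the shoelace formula: 2A = Σ (x_i·y_{i+1} − x_{i+1}·y_i), indices taken mod 5.
Σ = (-89.5) + (193) + (141) + (19) + (7) = 270.5
Area = |Σ|/2 = 135.25.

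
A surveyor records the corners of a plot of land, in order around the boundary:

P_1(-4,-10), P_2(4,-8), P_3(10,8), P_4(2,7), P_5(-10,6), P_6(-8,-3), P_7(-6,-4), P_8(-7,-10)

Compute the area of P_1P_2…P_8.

Apply Gauss's area formula: 2A = Σ (x_i·y_{i+1} − x_{i+1}·y_i), indices taken mod 8.
Σ = (72) + (112) + (54) + (82) + (78) + (14) + (32) + (30) = 474
Area = |Σ|/2 = 237.

237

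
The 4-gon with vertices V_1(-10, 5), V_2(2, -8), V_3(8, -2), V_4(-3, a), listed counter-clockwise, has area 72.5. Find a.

2

The doubled signed area Σ (x_i y_{i+1} − x_{i+1} y_i) is linear in a.
With a=0 it equals 109; the coefficient of a is 18 (from the two edges through V_4).
So 18·a + 109 = 2·72.5 = 145 ⇒ a = 2.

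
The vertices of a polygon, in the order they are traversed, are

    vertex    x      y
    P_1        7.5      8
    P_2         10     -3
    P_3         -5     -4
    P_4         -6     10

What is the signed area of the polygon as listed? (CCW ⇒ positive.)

P_1→P_2: (7.5)(-3) − (10)(8) = -102.5
P_2→P_3: (10)(-4) − (-5)(-3) = -55
P_3→P_4: (-5)(10) − (-6)(-4) = -74
P_4→P_1: (-6)(8) − (7.5)(10) = -123
Σ = -354.5
Signed area = Σ/2 = -177.25 (negative ⇒ clockwise traversal).

-177.25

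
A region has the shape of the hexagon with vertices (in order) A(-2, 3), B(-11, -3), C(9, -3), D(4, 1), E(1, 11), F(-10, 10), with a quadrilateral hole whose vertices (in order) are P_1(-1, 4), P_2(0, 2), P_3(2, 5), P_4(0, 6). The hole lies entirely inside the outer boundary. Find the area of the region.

130.5

Outer boundary:
Σ = (39) + (60) + (21) + (43) + (120) + (-10) = 273
Area = |Σ|/2 = 136.5.
Hole:
Apply the surveyor's formula: 2A = Σ (x_i·y_{i+1} − x_{i+1}·y_i), indices taken mod 4.
P_1→P_2: (-1)(2) − (0)(4) = -2
P_2→P_3: (0)(5) − (2)(2) = -4
P_3→P_4: (2)(6) − (0)(5) = 12
P_4→P_1: (0)(4) − (-1)(6) = 6
Σ = 12
Area = |Σ|/2 = 6.
Net area = 136.5 − 6 = 130.5.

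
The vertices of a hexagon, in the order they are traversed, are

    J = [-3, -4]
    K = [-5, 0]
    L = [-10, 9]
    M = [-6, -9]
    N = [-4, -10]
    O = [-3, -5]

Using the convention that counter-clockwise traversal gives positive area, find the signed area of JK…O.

45

Cross-terms: -20, -45, 144, 24, -10, -3  ⇒  Σ = 90
Signed area = Σ/2 = 45 (positive ⇒ counter-clockwise traversal).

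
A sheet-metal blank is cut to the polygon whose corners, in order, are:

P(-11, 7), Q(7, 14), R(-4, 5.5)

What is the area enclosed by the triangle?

38

Cross-terms: -203, 94.5, 32.5  ⇒  Σ = -76
Area = |Σ|/2 = 38.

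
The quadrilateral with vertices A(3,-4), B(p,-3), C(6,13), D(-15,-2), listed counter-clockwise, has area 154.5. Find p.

Write out the shoelace sum; only the two edges meeting at B involve p:
2·Area = [(3·(-3) − p·(-4)) + (p·13 − 6·(-3))] + 249
       = 17·p + 258 = 309
⇒ p = 3.

3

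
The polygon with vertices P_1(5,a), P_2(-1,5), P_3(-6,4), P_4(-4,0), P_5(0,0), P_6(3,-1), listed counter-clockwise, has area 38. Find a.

1

The doubled signed area Σ (x_i y_{i+1} − x_{i+1} y_i) is linear in a.
With a=0 it equals 72; the coefficient of a is 4 (from the two edges through P_1).
So 4·a + 72 = 2·38 = 76 ⇒ a = 1.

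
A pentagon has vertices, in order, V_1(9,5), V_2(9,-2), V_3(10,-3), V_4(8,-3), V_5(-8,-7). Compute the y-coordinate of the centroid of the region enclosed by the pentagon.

Apply the surveyor's formula. First the cross-terms c_i = x_i·y_{i+1} − x_{i+1}·y_i:
  -63, -7, -6, -80, 23  ⇒  2A = -133, A = -66.5.
Then Σ (y_i + y_{i+1})·c_i = 636, so ȳ = 636 / (6·(-66.5)) = -212/133.

-212/133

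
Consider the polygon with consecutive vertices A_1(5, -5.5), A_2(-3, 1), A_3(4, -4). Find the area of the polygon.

Apply the shoelace (surveyor's) formula: 2A = Σ (x_i·y_{i+1} − x_{i+1}·y_i), indices taken mod 3.
Cross-terms: -11.5, 8, -2  ⇒  Σ = -5.5
Area = |Σ|/2 = 2.75.

2.75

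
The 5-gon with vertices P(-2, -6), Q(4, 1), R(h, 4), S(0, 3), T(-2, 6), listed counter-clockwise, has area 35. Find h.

1

The doubled signed area Σ (x_i y_{i+1} − x_{i+1} y_i) is linear in h.
With h=0 it equals 68; the coefficient of h is 2 (from the two edges through R).
So 2·h + 68 = 2·35 = 70 ⇒ h = 1.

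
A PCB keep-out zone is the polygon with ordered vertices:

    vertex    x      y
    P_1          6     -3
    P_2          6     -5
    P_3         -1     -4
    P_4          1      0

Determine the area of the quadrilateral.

Apply Gauss's area formula: 2A = Σ (x_i·y_{i+1} − x_{i+1}·y_i), indices taken mod 4.
Σ = (-12) + (-29) + (4) + (-3) = -40
Area = |Σ|/2 = 20.

20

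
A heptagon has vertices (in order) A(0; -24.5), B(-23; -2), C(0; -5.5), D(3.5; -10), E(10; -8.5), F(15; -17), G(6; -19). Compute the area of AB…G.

Apply Gauss's area formula: 2A = Σ (x_i·y_{i+1} − x_{i+1}·y_i), indices taken mod 7.
Cross-terms: -563.5, 126.5, 19.25, 70.25, -42.5, -183, -147  ⇒  Σ = -720
Area = |Σ|/2 = 360.

360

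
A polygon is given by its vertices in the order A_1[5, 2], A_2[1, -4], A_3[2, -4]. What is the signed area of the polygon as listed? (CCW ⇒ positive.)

Σ = (-22) + (4) + (24) = 6
Signed area = Σ/2 = 3 (positive ⇒ counter-clockwise traversal).

3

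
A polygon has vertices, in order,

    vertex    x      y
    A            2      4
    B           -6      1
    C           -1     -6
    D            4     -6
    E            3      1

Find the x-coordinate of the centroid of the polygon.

Apply the shoelace (surveyor's) formula. First the cross-terms c_i = x_i·y_{i+1} − x_{i+1}·y_i:
  26, 37, 30, 22, 10  ⇒  2A = 125, A = 62.5.
Then Σ (x_i + x_{i+1})·c_i = -69, so x̄ = -69 / (6·62.5) = -0.184.

-0.184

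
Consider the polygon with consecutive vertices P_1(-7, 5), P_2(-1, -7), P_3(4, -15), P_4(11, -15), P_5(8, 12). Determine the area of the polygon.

289

Apply the surveyor's formula: 2A = Σ (x_i·y_{i+1} − x_{i+1}·y_i), indices taken mod 5.
Σ = (54) + (43) + (105) + (252) + (124) = 578
Area = |Σ|/2 = 289.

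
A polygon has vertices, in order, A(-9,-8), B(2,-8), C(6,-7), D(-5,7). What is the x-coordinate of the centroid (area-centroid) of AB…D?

-593/232

Apply the surveyor's formula. First the cross-terms c_i = x_i·y_{i+1} − x_{i+1}·y_i:
  88, 34, 7, 103  ⇒  2A = 232, A = 116.
Then Σ (x_i + x_{i+1})·c_i = -1779, so x̄ = -1779 / (6·116) = -593/232.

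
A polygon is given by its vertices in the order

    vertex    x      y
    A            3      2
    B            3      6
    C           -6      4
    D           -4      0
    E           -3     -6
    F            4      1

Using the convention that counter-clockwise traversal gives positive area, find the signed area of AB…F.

Σ = (12) + (48) + (16) + (24) + (21) + (5) = 126
Signed area = Σ/2 = 63 (positive ⇒ counter-clockwise traversal).

63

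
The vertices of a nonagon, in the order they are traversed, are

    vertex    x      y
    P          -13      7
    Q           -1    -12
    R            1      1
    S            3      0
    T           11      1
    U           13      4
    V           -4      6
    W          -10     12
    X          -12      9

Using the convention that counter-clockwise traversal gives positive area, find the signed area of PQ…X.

P→Q: (-13)(-12) − (-1)(7) = 163
Q→R: (-1)(1) − (1)(-12) = 11
R→S: (1)(0) − (3)(1) = -3
S→T: (3)(1) − (11)(0) = 3
T→U: (11)(4) − (13)(1) = 31
U→V: (13)(6) − (-4)(4) = 94
V→W: (-4)(12) − (-10)(6) = 12
W→X: (-10)(9) − (-12)(12) = 54
X→P: (-12)(7) − (-13)(9) = 33
Σ = 398
Signed area = Σ/2 = 199 (positive ⇒ counter-clockwise traversal).

199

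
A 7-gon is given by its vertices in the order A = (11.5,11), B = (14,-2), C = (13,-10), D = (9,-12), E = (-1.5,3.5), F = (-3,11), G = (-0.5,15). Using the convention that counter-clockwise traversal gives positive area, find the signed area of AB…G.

-283.5

Apply the shoelace formula: 2A = Σ (x_i·y_{i+1} − x_{i+1}·y_i), indices taken mod 7.
Σ = (-177) + (-114) + (-66) + (13.5) + (-6) + (-39.5) + (-178) = -567
Signed area = Σ/2 = -283.5 (negative ⇒ clockwise traversal).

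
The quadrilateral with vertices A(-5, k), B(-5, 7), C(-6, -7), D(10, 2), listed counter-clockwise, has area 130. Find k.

Write out the shoelace sum; only the two edges meeting at A involve k:
2·Area = [(10·k − (-5)·2) + ((-5)·7 − (-5)·k)] + 135
       = 15·k + 110 = 260
⇒ k = 10.

10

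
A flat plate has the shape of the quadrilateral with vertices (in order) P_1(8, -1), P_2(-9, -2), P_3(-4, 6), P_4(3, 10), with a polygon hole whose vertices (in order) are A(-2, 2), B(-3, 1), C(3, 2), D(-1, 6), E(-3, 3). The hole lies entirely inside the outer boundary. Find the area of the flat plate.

Outer boundary:
Apply Gauss's area formula: 2A = Σ (x_i·y_{i+1} − x_{i+1}·y_i), indices taken mod 4.
P_1→P_2: (8)(-2) − (-9)(-1) = -25
P_2→P_3: (-9)(6) − (-4)(-2) = -62
P_3→P_4: (-4)(10) − (3)(6) = -58
P_4→P_1: (3)(-1) − (8)(10) = -83
Σ = -228
Area = |Σ|/2 = 114.
Hole:
Σ = (4) + (-9) + (20) + (15) + (0) = 30
Area = |Σ|/2 = 15.
Net area = 114 − 15 = 99.

99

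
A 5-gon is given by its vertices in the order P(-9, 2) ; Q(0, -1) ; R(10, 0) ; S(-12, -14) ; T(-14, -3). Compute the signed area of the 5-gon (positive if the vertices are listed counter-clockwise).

Σ = (9) + (10) + (-140) + (-160) + (-55) = -336
Signed area = Σ/2 = -168 (negative ⇒ clockwise traversal).

-168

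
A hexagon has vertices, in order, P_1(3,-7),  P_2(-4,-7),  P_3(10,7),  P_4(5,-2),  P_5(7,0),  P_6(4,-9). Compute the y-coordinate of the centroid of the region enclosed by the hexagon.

Apply the shoelace (surveyor's) formula. First the cross-terms c_i = x_i·y_{i+1} − x_{i+1}·y_i:
  -49, 42, -55, 14, -63, -1  ⇒  2A = -112, A = -56.
Then Σ (y_i + y_{i+1})·c_i = 966, so ȳ = 966 / (6·(-56)) = -2.875.

-2.875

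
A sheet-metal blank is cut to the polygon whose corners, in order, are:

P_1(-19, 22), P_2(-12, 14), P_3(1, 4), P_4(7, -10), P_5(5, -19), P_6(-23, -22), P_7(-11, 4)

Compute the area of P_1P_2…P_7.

616

Apply the shoelace (surveyor's) formula: 2A = Σ (x_i·y_{i+1} − x_{i+1}·y_i), indices taken mod 7.
Cross-terms: -2, -62, -38, -83, -547, -334, -166  ⇒  Σ = -1232
Area = |Σ|/2 = 616.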